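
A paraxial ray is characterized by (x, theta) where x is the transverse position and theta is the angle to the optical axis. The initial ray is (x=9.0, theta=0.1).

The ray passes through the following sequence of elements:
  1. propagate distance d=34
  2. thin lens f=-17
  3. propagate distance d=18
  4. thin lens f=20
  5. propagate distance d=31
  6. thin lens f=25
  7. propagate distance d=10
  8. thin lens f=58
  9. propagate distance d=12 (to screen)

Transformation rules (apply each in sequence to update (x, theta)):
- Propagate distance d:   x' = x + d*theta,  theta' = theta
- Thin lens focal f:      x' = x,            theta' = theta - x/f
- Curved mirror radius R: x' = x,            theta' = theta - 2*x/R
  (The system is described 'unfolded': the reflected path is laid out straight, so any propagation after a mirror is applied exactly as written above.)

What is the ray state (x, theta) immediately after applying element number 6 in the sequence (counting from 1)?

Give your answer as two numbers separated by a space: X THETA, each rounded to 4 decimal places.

Initial: x=9.0000 theta=0.1000
After 1 (propagate distance d=34): x=12.4000 theta=0.1000
After 2 (thin lens f=-17): x=12.4000 theta=141/170 (≈0.8294)
After 3 (propagate distance d=18): x=2323/85 (≈27.3294) theta=141/170 (≈0.8294)
After 4 (thin lens f=20): x=2323/85 (≈27.3294) theta=-913/1700 (≈-0.5371)
After 5 (propagate distance d=31): x=18157/1700 (≈10.6806) theta=-913/1700 (≈-0.5371)
After 6 (thin lens f=25): x=18157/1700 (≈10.6806) theta=-20491/21250 (≈-0.9643)
Rounded to 4 decimal places: x = 10.6806, theta = -0.9643

Answer: 10.6806 -0.9643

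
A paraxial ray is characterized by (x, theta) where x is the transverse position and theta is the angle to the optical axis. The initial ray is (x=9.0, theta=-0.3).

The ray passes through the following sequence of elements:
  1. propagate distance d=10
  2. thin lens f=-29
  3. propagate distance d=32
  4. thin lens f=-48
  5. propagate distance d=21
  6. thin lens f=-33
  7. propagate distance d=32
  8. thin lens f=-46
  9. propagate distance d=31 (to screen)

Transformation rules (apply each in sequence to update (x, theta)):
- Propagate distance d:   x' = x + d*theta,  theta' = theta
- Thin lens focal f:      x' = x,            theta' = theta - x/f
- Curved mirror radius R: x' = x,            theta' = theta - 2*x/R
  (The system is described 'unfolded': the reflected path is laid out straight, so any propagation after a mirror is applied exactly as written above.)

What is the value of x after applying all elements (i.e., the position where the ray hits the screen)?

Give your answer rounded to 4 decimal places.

Answer: 7.5613

Derivation:
Initial: x=9.0000 theta=-0.3000
After 1 (propagate distance d=10): x=6.0000 theta=-0.3000
After 2 (thin lens f=-29): x=6.0000 theta=-27/290 (≈-0.0931)
After 3 (propagate distance d=32): x=438/145 (≈3.0207) theta=-27/290 (≈-0.0931)
After 4 (thin lens f=-48): x=438/145 (≈3.0207) theta=-7/232 (≈-0.0302)
After 5 (propagate distance d=21): x=2769/1160 (≈2.3871) theta=-7/232 (≈-0.0302)
After 6 (thin lens f=-33): x=2769/1160 (≈2.3871) theta=269/6380 (≈0.0422)
After 7 (propagate distance d=32): x=9535/2552 (≈3.7363) theta=269/6380 (≈0.0422)
After 8 (thin lens f=-46): x=9535/2552 (≈3.7363) theta=72423/586960 (≈0.1234)
After 9 (propagate distance d=31 (to screen)): x=4438163/586960 (≈7.5613) theta=72423/586960 (≈0.1234)
Rounded to 4 decimal places: x = 7.5613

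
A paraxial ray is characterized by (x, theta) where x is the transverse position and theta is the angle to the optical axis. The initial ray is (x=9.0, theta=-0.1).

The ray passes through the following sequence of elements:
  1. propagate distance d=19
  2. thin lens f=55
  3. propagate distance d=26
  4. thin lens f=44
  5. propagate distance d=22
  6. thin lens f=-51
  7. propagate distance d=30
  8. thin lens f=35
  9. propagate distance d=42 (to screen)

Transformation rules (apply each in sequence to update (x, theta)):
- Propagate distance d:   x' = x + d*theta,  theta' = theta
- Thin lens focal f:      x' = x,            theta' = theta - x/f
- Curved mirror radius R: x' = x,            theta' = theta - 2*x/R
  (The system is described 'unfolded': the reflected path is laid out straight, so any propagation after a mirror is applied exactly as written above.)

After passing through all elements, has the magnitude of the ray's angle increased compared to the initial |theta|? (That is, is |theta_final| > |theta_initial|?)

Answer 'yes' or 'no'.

Initial: x=9.0000 theta=-0.1000
After 1 (propagate distance d=19): x=7.1000 theta=-0.1000
After 2 (thin lens f=55): x=7.1000 theta=-63/275 (≈-0.2291)
After 3 (propagate distance d=26): x=629/550 (≈1.1436) theta=-63/275 (≈-0.2291)
After 4 (thin lens f=44): x=629/550 (≈1.1436) theta=-6173/24200 (≈-0.2551)
After 5 (propagate distance d=22): x=-983/220 (≈-4.4682) theta=-6173/24200 (≈-0.2551)
After 6 (thin lens f=-51): x=-983/220 (≈-4.4682) theta=-422953/1234200 (≈-0.3427)
After 7 (propagate distance d=30): x=-303387/20570 (≈-14.7490) theta=-422953/1234200 (≈-0.3427)
After 8 (thin lens f=35): x=-303387/20570 (≈-14.7490) theta=97139/1234200 (≈0.0787)
After 9 (propagate distance d=42 (to screen)): x=-2353897/205700 (≈-11.4433) theta=97139/1234200 (≈0.0787)
|theta_initial|=0.1000 |theta_final|=97139/1234200 (≈0.0787) -> not increased

Answer: no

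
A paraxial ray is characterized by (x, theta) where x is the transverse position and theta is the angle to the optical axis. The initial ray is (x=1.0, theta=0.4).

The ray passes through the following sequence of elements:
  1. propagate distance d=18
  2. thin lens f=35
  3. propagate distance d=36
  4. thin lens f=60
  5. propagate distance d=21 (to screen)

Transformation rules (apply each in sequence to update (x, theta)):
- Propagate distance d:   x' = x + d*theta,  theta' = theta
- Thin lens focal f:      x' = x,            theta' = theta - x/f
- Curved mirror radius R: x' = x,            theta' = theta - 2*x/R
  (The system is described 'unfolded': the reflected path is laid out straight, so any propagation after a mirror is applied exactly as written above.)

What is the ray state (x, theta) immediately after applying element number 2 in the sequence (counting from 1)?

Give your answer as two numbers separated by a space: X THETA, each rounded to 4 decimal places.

Initial: x=1.0000 theta=0.4000
After 1 (propagate distance d=18): x=8.2000 theta=0.4000
After 2 (thin lens f=35): x=8.2000 theta=29/175 (≈0.1657)
Rounded to 4 decimal places: x = 8.2000, theta = 0.1657

Answer: 8.2000 0.1657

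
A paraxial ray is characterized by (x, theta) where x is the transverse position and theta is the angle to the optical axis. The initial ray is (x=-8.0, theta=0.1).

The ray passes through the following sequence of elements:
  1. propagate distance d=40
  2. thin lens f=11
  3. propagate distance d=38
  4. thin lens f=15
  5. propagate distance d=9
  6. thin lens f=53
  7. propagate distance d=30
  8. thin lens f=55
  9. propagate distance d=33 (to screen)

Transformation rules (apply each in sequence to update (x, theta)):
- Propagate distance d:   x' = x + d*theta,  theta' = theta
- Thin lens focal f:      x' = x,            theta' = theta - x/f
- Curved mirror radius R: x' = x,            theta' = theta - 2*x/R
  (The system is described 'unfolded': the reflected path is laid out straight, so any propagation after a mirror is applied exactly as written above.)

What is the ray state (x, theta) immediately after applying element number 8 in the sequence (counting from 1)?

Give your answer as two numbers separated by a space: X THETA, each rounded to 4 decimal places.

Answer: -9.1526 -0.4593

Derivation:
Initial: x=-8.0000 theta=0.1000
After 1 (propagate distance d=40): x=-4.0000 theta=0.1000
After 2 (thin lens f=11): x=-4.0000 theta=51/110 (≈0.4636)
After 3 (propagate distance d=38): x=749/55 (≈13.6182) theta=51/110 (≈0.4636)
After 4 (thin lens f=15): x=749/55 (≈13.6182) theta=-733/1650 (≈-0.4442)
After 5 (propagate distance d=9): x=9.6200 theta=-733/1650 (≈-0.4442)
After 6 (thin lens f=53): x=9.6200 theta=-27361/43725 (≈-0.6258)
After 7 (propagate distance d=30): x=-266797/29150 (≈-9.1526) theta=-27361/43725 (≈-0.6258)
After 8 (thin lens f=55): x=-266797/29150 (≈-9.1526) theta=-2209319/4809750 (≈-0.4593)
Rounded to 4 decimal places: x = -9.1526, theta = -0.4593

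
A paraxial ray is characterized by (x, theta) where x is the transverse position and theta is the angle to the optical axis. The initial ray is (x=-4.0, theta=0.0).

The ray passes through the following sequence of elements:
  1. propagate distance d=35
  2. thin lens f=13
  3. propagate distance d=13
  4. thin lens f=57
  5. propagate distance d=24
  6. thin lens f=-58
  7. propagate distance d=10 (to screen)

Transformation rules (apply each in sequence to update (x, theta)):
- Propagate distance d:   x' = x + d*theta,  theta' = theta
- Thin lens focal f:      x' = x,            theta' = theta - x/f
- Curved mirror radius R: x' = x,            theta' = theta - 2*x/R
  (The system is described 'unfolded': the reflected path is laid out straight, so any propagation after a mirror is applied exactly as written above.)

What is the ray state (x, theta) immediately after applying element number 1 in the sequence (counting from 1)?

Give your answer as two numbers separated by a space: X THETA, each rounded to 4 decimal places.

Answer: -4.0000 0.0000

Derivation:
Initial: x=-4.0000 theta=0.0000
After 1 (propagate distance d=35): x=-4.0000 theta=0.0000
Rounded to 4 decimal places: x = -4.0000, theta = 0.0000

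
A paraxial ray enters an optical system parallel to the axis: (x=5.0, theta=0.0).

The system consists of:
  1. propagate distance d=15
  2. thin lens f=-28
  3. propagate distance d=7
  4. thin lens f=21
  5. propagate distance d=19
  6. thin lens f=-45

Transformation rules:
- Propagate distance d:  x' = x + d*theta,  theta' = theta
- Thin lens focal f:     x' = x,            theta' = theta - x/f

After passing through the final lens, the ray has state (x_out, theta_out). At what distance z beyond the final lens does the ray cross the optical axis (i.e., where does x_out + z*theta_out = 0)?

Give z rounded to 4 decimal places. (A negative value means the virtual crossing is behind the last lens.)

Answer: 131.0870

Derivation:
Initial: x=5.0000 theta=0.0000
After 1 (propagate distance d=15): x=5.0000 theta=0.0000
After 2 (thin lens f=-28): x=5.0000 theta=5/28 (≈0.1786)
After 3 (propagate distance d=7): x=6.2500 theta=5/28 (≈0.1786)
After 4 (thin lens f=21): x=6.2500 theta=-5/42 (≈-0.1190)
After 5 (propagate distance d=19): x=335/84 (≈3.9881) theta=-5/42 (≈-0.1190)
After 6 (thin lens f=-45): x=335/84 (≈3.9881) theta=-23/756 (≈-0.0304)
z_focus = -x_out/theta_out = -(335/84)/(-23/756) = 3015/23 ≈ 131.0870
Rounded to 4 decimal places: z = 131.0870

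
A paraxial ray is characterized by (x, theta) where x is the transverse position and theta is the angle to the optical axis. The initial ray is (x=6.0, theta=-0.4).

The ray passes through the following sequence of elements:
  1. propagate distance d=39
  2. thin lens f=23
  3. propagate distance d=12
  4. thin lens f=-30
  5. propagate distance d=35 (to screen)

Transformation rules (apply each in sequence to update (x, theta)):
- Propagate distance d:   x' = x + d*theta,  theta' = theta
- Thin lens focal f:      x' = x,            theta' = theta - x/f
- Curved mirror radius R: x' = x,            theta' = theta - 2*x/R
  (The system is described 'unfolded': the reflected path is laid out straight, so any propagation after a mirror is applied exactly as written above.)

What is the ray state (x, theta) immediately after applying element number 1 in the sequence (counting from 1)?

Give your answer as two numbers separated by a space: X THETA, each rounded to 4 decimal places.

Initial: x=6.0000 theta=-0.4000
After 1 (propagate distance d=39): x=-9.6000 theta=-0.4000
Rounded to 4 decimal places: x = -9.6000, theta = -0.4000

Answer: -9.6000 -0.4000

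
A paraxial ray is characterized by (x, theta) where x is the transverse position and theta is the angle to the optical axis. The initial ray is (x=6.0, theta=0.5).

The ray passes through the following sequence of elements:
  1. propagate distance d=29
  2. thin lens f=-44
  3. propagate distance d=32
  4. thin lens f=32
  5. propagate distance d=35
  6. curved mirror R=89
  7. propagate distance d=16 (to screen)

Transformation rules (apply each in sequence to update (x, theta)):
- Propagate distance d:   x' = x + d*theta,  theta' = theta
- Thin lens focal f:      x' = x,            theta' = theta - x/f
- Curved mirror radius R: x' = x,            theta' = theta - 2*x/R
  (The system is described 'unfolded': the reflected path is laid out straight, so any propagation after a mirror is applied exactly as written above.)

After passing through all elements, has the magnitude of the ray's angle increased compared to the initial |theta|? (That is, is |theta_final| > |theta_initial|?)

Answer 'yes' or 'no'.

Answer: yes

Derivation:
Initial: x=6.0000 theta=0.5000
After 1 (propagate distance d=29): x=20.5000 theta=0.5000
After 2 (thin lens f=-44): x=20.5000 theta=85/88 (≈0.9659)
After 3 (propagate distance d=32): x=1131/22 (≈51.4091) theta=85/88 (≈0.9659)
After 4 (thin lens f=32): x=1131/22 (≈51.4091) theta=-41/64 (≈-0.6406)
After 5 (propagate distance d=35): x=20407/704 (≈28.9872) theta=-41/64 (≈-0.6406)
After 6 (curved mirror R=89): x=20407/704 (≈28.9872) theta=-80953/62656 (≈-1.2920)
After 7 (propagate distance d=16 (to screen)): x=520975/62656 (≈8.3148) theta=-80953/62656 (≈-1.2920)
|theta_initial|=0.5000 |theta_final|=80953/62656 (≈1.2920) -> increased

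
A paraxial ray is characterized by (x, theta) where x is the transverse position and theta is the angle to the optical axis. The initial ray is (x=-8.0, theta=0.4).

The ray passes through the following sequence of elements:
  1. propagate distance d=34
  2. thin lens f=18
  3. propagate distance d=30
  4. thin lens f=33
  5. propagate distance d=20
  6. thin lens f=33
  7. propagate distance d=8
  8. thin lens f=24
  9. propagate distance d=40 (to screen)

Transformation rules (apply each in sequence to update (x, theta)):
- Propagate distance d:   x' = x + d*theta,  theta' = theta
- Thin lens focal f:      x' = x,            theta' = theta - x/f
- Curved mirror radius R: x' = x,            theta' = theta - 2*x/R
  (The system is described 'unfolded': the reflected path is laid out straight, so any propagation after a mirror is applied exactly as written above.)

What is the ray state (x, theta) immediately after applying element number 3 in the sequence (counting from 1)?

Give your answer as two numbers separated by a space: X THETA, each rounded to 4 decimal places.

Answer: 8.2667 0.0889

Derivation:
Initial: x=-8.0000 theta=0.4000
After 1 (propagate distance d=34): x=5.6000 theta=0.4000
After 2 (thin lens f=18): x=5.6000 theta=4/45 (≈0.0889)
After 3 (propagate distance d=30): x=124/15 (≈8.2667) theta=4/45 (≈0.0889)
Rounded to 4 decimal places: x = 8.2667, theta = 0.0889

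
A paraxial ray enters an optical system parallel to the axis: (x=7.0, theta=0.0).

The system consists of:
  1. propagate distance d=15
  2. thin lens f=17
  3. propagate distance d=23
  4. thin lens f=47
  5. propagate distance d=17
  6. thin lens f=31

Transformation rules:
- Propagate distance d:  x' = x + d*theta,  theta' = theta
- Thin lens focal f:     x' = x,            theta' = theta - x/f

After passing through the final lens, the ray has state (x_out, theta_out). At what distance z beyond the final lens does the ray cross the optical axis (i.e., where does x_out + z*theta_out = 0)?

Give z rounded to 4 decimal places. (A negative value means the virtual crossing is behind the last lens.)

Answer: -103.9349

Derivation:
Initial: x=7.0000 theta=0.0000
After 1 (propagate distance d=15): x=7.0000 theta=0.0000
After 2 (thin lens f=17): x=7.0000 theta=-7/17 (≈-0.4118)
After 3 (propagate distance d=23): x=-42/17 (≈-2.4706) theta=-7/17 (≈-0.4118)
After 4 (thin lens f=47): x=-42/17 (≈-2.4706) theta=-287/799 (≈-0.3592)
After 5 (propagate distance d=17): x=-6853/799 (≈-8.5770) theta=-287/799 (≈-0.3592)
After 6 (thin lens f=31): x=-6853/799 (≈-8.5770) theta=-2044/24769 (≈-0.0825)
z_focus = -x_out/theta_out = -(-6853/799)/(-2044/24769) = -30349/292 ≈ -103.9349
Rounded to 4 decimal places: z = -103.9349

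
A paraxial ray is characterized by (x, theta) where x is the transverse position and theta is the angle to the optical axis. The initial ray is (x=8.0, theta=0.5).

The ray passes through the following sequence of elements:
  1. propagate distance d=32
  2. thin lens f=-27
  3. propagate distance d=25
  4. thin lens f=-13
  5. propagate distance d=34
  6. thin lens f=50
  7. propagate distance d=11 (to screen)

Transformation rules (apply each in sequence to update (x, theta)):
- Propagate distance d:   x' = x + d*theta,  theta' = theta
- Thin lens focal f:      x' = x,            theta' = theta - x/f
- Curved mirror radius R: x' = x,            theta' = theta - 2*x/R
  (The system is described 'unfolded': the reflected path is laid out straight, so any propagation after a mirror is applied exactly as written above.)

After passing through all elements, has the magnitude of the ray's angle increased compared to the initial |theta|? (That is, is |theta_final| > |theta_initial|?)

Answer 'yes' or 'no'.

Initial: x=8.0000 theta=0.5000
After 1 (propagate distance d=32): x=24.0000 theta=0.5000
After 2 (thin lens f=-27): x=24.0000 theta=25/18 (≈1.3889)
After 3 (propagate distance d=25): x=1057/18 (≈58.7222) theta=25/18 (≈1.3889)
After 4 (thin lens f=-13): x=1057/18 (≈58.7222) theta=691/117 (≈5.9060)
After 5 (propagate distance d=34): x=20243/78 (≈259.5256) theta=691/117 (≈5.9060)
After 6 (thin lens f=50): x=20243/78 (≈259.5256) theta=8371/11700 (≈0.7155)
After 7 (propagate distance d=11 (to screen)): x=3128531/11700 (≈267.3958) theta=8371/11700 (≈0.7155)
|theta_initial|=0.5000 |theta_final|=8371/11700 (≈0.7155) -> increased

Answer: yes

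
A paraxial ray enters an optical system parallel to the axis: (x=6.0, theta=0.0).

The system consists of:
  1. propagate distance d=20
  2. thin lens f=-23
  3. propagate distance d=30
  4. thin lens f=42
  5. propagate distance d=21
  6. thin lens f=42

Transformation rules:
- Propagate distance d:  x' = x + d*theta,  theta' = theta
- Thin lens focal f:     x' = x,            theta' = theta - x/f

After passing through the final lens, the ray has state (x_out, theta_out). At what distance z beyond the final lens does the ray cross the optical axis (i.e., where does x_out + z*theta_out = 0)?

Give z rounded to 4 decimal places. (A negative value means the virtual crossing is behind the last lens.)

Initial: x=6.0000 theta=0.0000
After 1 (propagate distance d=20): x=6.0000 theta=0.0000
After 2 (thin lens f=-23): x=6.0000 theta=6/23 (≈0.2609)
After 3 (propagate distance d=30): x=318/23 (≈13.8261) theta=6/23 (≈0.2609)
After 4 (thin lens f=42): x=318/23 (≈13.8261) theta=-11/161 (≈-0.0683)
After 5 (propagate distance d=21): x=285/23 (≈12.3913) theta=-11/161 (≈-0.0683)
After 6 (thin lens f=42): x=285/23 (≈12.3913) theta=-117/322 (≈-0.3634)
z_focus = -x_out/theta_out = -(285/23)/(-117/322) = 1330/39 ≈ 34.1026
Rounded to 4 decimal places: z = 34.1026

Answer: 34.1026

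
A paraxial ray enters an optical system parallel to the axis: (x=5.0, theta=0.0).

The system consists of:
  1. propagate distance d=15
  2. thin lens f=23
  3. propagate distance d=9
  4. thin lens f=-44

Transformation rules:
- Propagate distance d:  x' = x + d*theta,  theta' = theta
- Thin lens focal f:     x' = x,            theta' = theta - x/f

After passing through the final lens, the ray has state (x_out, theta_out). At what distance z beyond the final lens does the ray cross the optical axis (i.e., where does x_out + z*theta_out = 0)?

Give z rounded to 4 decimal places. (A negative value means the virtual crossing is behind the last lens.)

Initial: x=5.0000 theta=0.0000
After 1 (propagate distance d=15): x=5.0000 theta=0.0000
After 2 (thin lens f=23): x=5.0000 theta=-5/23 (≈-0.2174)
After 3 (propagate distance d=9): x=70/23 (≈3.0435) theta=-5/23 (≈-0.2174)
After 4 (thin lens f=-44): x=70/23 (≈3.0435) theta=-75/506 (≈-0.1482)
z_focus = -x_out/theta_out = -(70/23)/(-75/506) = 308/15 ≈ 20.5333
Rounded to 4 decimal places: z = 20.5333

Answer: 20.5333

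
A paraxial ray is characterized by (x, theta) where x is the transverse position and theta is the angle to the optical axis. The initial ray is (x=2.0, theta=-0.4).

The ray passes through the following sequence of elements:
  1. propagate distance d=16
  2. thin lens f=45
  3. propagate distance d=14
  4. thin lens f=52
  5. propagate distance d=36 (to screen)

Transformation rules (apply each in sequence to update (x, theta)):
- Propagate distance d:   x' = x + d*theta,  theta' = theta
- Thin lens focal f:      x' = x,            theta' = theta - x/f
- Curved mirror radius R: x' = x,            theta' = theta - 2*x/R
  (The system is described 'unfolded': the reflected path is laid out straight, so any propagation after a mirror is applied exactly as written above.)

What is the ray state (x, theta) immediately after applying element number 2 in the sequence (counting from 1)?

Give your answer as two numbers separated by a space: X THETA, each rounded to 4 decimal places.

Initial: x=2.0000 theta=-0.4000
After 1 (propagate distance d=16): x=-4.4000 theta=-0.4000
After 2 (thin lens f=45): x=-4.4000 theta=-68/225 (≈-0.3022)
Rounded to 4 decimal places: x = -4.4000, theta = -0.3022

Answer: -4.4000 -0.3022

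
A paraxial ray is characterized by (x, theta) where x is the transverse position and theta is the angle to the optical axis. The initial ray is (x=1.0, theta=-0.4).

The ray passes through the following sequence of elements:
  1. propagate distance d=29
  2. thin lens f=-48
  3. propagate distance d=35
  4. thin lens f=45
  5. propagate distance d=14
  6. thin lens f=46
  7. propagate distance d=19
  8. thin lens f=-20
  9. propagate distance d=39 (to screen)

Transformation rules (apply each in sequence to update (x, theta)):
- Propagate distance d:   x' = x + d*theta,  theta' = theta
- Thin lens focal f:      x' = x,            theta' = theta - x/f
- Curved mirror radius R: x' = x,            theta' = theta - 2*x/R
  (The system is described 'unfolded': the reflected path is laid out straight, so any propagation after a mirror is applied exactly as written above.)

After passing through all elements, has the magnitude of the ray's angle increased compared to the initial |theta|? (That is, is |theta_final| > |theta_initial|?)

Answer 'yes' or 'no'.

Initial: x=1.0000 theta=-0.4000
After 1 (propagate distance d=29): x=-10.6000 theta=-0.4000
After 2 (thin lens f=-48): x=-10.6000 theta=-149/240 (≈-0.6208)
After 3 (propagate distance d=35): x=-7759/240 (≈-32.3292) theta=-149/240 (≈-0.6208)
After 4 (thin lens f=45): x=-7759/240 (≈-32.3292) theta=527/5400 (≈0.0976)
After 5 (propagate distance d=14): x=-334399/10800 (≈-30.9629) theta=527/5400 (≈0.0976)
After 6 (thin lens f=46): x=-334399/10800 (≈-30.9629) theta=382883/496800 (≈0.7707)
After 7 (propagate distance d=19): x=-8107577/496800 (≈-16.3196) theta=382883/496800 (≈0.7707)
After 8 (thin lens f=-20): x=-8107577/496800 (≈-16.3196) theta=-449917/9936000 (≈-0.0453)
After 9 (propagate distance d=39 (to screen)): x=-179698303/9936000 (≈-18.0856) theta=-449917/9936000 (≈-0.0453)
|theta_initial|=0.4000 |theta_final|=449917/9936000 (≈0.0453) -> not increased

Answer: no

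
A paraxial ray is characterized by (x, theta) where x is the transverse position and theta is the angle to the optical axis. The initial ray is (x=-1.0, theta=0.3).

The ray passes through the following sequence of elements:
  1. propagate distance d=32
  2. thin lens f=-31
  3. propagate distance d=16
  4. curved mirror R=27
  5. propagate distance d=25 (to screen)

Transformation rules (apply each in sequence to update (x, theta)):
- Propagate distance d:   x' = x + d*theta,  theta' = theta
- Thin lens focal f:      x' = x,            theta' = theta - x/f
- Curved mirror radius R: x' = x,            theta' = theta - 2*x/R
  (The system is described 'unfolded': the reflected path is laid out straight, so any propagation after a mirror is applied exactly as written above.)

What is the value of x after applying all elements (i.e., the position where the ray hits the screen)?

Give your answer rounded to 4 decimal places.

Initial: x=-1.0000 theta=0.3000
After 1 (propagate distance d=32): x=8.6000 theta=0.3000
After 2 (thin lens f=-31): x=8.6000 theta=179/310 (≈0.5774)
After 3 (propagate distance d=16): x=553/31 (≈17.8387) theta=179/310 (≈0.5774)
After 4 (curved mirror R=27): x=553/31 (≈17.8387) theta=-6227/8370 (≈-0.7440)
After 5 (propagate distance d=25 (to screen)): x=-1273/1674 (≈-0.7605) theta=-6227/8370 (≈-0.7440)
Rounded to 4 decimal places: x = -0.7605

Answer: -0.7605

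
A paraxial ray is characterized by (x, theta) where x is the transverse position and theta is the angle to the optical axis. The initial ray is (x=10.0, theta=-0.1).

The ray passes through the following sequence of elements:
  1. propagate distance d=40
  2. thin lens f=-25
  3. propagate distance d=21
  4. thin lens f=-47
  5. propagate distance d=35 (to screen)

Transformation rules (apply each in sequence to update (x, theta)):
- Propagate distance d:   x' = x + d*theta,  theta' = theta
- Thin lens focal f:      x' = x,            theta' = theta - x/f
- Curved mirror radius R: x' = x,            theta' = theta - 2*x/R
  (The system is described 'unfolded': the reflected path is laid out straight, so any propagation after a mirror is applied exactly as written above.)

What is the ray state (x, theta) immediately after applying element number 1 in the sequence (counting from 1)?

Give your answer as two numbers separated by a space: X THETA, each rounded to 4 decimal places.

Initial: x=10.0000 theta=-0.1000
After 1 (propagate distance d=40): x=6.0000 theta=-0.1000
Rounded to 4 decimal places: x = 6.0000, theta = -0.1000

Answer: 6.0000 -0.1000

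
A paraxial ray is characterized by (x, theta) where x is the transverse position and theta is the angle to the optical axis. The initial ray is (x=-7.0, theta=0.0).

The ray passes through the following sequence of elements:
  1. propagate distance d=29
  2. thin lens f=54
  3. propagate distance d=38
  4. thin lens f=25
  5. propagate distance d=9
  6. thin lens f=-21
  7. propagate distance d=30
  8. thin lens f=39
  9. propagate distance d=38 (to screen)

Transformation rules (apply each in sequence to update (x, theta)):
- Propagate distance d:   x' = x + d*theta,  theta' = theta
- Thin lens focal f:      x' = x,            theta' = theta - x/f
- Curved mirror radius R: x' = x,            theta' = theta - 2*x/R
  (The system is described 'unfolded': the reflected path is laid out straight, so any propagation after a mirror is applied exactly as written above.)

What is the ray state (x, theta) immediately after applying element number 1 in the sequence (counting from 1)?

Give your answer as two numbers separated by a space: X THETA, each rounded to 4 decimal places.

Initial: x=-7.0000 theta=0.0000
After 1 (propagate distance d=29): x=-7.0000 theta=0.0000
Rounded to 4 decimal places: x = -7.0000, theta = 0.0000

Answer: -7.0000 0.0000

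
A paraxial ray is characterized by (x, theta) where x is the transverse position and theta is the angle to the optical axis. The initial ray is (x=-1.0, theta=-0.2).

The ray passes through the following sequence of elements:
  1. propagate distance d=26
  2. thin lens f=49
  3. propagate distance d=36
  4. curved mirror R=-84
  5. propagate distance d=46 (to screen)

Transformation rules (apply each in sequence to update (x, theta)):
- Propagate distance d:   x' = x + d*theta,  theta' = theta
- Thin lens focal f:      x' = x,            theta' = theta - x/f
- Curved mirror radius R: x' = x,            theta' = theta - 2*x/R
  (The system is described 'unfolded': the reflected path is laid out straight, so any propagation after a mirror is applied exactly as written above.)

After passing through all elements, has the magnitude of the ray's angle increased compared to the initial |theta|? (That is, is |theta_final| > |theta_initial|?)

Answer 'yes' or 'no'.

Initial: x=-1.0000 theta=-0.2000
After 1 (propagate distance d=26): x=-6.2000 theta=-0.2000
After 2 (thin lens f=49): x=-6.2000 theta=-18/245 (≈-0.0735)
After 3 (propagate distance d=36): x=-2167/245 (≈-8.8449) theta=-18/245 (≈-0.0735)
After 4 (curved mirror R=-84): x=-2167/245 (≈-8.8449) theta=-2923/10290 (≈-0.2841)
After 5 (propagate distance d=46 (to screen)): x=-112736/5145 (≈-21.9118) theta=-2923/10290 (≈-0.2841)
|theta_initial|=0.2000 |theta_final|=2923/10290 (≈0.2841) -> increased

Answer: yes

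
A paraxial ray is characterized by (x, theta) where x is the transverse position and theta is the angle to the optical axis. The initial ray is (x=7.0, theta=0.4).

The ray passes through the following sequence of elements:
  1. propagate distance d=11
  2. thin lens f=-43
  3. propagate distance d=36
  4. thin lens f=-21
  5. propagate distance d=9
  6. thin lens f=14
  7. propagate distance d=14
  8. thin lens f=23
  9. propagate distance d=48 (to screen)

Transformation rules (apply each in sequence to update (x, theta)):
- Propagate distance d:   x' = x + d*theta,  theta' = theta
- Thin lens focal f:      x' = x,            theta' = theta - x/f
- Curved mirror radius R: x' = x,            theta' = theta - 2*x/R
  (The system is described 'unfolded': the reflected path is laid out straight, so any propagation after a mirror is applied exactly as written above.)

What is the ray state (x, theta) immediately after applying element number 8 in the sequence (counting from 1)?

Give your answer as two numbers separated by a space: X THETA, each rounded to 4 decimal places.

Initial: x=7.0000 theta=0.4000
After 1 (propagate distance d=11): x=11.4000 theta=0.4000
After 2 (thin lens f=-43): x=11.4000 theta=143/215 (≈0.6651)
After 3 (propagate distance d=36): x=7599/215 (≈35.3442) theta=143/215 (≈0.6651)
After 4 (thin lens f=-21): x=7599/215 (≈35.3442) theta=3534/1505 (≈2.3482)
After 5 (propagate distance d=9): x=84999/1505 (≈56.4777) theta=3534/1505 (≈2.3482)
After 6 (thin lens f=14): x=84999/1505 (≈56.4777) theta=-35523/21070 (≈-1.6860)
After 7 (propagate distance d=14): x=7068/215 (≈32.8744) theta=-35523/21070 (≈-1.6860)
After 8 (thin lens f=23): x=7068/215 (≈32.8744) theta=-1509693/484610 (≈-3.1153)
Rounded to 4 decimal places: x = 32.8744, theta = -3.1153

Answer: 32.8744 -3.1153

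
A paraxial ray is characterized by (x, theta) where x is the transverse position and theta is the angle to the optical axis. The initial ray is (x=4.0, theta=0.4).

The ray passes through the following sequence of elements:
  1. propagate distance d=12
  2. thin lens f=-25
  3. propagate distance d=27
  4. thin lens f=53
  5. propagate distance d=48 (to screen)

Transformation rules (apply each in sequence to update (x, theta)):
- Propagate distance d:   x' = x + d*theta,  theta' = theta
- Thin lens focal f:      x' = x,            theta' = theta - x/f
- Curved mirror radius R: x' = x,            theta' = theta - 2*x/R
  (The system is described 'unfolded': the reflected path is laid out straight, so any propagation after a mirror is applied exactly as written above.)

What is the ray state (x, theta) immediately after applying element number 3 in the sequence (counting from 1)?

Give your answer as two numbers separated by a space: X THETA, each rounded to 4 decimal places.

Answer: 29.1040 0.7520

Derivation:
Initial: x=4.0000 theta=0.4000
After 1 (propagate distance d=12): x=8.8000 theta=0.4000
After 2 (thin lens f=-25): x=8.8000 theta=0.7520
After 3 (propagate distance d=27): x=29.1040 theta=0.7520
Rounded to 4 decimal places: x = 29.1040, theta = 0.7520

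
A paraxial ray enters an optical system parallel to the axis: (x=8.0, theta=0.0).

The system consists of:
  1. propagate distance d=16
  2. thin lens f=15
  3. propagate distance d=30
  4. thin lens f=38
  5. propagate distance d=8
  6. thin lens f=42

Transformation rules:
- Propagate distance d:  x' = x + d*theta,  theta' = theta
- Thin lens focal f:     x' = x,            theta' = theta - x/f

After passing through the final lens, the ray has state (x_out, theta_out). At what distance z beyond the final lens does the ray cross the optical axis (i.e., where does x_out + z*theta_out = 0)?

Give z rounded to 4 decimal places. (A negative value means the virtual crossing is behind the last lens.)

Initial: x=8.0000 theta=0.0000
After 1 (propagate distance d=16): x=8.0000 theta=0.0000
After 2 (thin lens f=15): x=8.0000 theta=-8/15 (≈-0.5333)
After 3 (propagate distance d=30): x=-8.0000 theta=-8/15 (≈-0.5333)
After 4 (thin lens f=38): x=-8.0000 theta=-92/285 (≈-0.3228)
After 5 (propagate distance d=8): x=-3016/285 (≈-10.5825) theta=-92/285 (≈-0.3228)
After 6 (thin lens f=42): x=-3016/285 (≈-10.5825) theta=-424/5985 (≈-0.0708)
z_focus = -x_out/theta_out = -(-3016/285)/(-424/5985) = -7917/53 ≈ -149.3774
Rounded to 4 decimal places: z = -149.3774

Answer: -149.3774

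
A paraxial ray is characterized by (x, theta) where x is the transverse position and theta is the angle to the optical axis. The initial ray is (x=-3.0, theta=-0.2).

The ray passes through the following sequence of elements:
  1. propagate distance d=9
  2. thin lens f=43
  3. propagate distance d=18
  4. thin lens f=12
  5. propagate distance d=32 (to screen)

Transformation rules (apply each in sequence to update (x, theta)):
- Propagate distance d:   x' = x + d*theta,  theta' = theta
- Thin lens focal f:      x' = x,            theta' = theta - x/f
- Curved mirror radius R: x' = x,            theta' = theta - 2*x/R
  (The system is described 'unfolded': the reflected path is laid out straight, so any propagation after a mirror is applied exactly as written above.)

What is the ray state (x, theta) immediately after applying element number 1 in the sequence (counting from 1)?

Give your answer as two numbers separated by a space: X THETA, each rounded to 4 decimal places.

Answer: -4.8000 -0.2000

Derivation:
Initial: x=-3.0000 theta=-0.2000
After 1 (propagate distance d=9): x=-4.8000 theta=-0.2000
Rounded to 4 decimal places: x = -4.8000, theta = -0.2000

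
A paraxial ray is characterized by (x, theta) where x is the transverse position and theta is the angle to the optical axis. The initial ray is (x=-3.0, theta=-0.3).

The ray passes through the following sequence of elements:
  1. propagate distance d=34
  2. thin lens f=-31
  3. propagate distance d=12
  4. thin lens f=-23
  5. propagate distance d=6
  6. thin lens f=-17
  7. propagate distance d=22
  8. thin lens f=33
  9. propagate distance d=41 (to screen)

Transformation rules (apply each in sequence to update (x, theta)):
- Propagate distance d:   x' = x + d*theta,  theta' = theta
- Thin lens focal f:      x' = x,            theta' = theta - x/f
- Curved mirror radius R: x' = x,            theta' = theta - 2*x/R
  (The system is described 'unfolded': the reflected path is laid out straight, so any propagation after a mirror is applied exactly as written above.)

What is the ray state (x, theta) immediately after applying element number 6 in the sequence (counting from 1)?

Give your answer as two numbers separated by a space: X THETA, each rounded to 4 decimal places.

Initial: x=-3.0000 theta=-0.3000
After 1 (propagate distance d=34): x=-13.2000 theta=-0.3000
After 2 (thin lens f=-31): x=-13.2000 theta=-45/62 (≈-0.7258)
After 3 (propagate distance d=12): x=-3396/155 (≈-21.9097) theta=-45/62 (≈-0.7258)
After 4 (thin lens f=-23): x=-3396/155 (≈-21.9097) theta=-11967/7130 (≈-1.6784)
After 5 (propagate distance d=6): x=-114009/3565 (≈-31.9801) theta=-11967/7130 (≈-1.6784)
After 6 (thin lens f=-17): x=-114009/3565 (≈-31.9801) theta=-18759/5270 (≈-3.5596)
Rounded to 4 decimal places: x = -31.9801, theta = -3.5596

Answer: -31.9801 -3.5596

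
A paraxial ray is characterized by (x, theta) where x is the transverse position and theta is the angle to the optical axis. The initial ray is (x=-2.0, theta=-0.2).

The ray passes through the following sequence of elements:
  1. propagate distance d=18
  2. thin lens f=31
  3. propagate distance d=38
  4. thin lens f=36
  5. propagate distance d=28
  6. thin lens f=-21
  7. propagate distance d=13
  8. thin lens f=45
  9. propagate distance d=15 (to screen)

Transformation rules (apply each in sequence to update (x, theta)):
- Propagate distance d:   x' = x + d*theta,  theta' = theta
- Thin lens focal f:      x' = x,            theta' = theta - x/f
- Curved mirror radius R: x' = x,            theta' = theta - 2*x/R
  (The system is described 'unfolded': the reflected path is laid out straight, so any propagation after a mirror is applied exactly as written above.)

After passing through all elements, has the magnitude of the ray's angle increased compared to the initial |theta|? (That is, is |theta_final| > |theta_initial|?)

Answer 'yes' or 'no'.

Initial: x=-2.0000 theta=-0.2000
After 1 (propagate distance d=18): x=-5.6000 theta=-0.2000
After 2 (thin lens f=31): x=-5.6000 theta=-3/155 (≈-0.0194)
After 3 (propagate distance d=38): x=-982/155 (≈-6.3355) theta=-3/155 (≈-0.0194)
After 4 (thin lens f=36): x=-982/155 (≈-6.3355) theta=437/2790 (≈0.1566)
After 5 (propagate distance d=28): x=-544/279 (≈-1.9498) theta=437/2790 (≈0.1566)
After 6 (thin lens f=-21): x=-544/279 (≈-1.9498) theta=3737/58590 (≈0.0638)
After 7 (propagate distance d=13): x=-65659/58590 (≈-1.1207) theta=3737/58590 (≈0.0638)
After 8 (thin lens f=45): x=-65659/58590 (≈-1.1207) theta=116912/1318275 (≈0.0887)
After 9 (propagate distance d=15 (to screen)): x=36847/175770 (≈0.2096) theta=116912/1318275 (≈0.0887)
|theta_initial|=0.2000 |theta_final|=116912/1318275 (≈0.0887) -> not increased

Answer: no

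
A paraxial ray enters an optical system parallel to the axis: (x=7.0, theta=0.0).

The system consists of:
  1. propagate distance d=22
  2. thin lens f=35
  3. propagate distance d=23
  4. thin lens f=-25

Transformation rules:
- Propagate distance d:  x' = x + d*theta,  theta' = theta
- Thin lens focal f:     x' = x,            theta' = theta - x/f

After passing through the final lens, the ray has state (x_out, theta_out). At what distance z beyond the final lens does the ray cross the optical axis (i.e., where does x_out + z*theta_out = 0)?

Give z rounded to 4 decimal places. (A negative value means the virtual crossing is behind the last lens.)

Answer: 23.0769

Derivation:
Initial: x=7.0000 theta=0.0000
After 1 (propagate distance d=22): x=7.0000 theta=0.0000
After 2 (thin lens f=35): x=7.0000 theta=-0.2000
After 3 (propagate distance d=23): x=2.4000 theta=-0.2000
After 4 (thin lens f=-25): x=2.4000 theta=-0.1040
z_focus = -x_out/theta_out = -(2.4000)/(-0.1040) = 300/13 ≈ 23.0769
Rounded to 4 decimal places: z = 23.0769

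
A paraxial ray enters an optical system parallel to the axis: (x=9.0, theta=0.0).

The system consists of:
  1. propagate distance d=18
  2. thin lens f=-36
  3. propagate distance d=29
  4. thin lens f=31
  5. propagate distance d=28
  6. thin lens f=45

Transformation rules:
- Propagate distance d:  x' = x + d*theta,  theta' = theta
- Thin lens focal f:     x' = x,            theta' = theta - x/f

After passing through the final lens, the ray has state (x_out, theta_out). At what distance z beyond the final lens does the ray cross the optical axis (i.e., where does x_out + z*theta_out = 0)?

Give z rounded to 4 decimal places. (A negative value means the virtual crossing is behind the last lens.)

Initial: x=9.0000 theta=0.0000
After 1 (propagate distance d=18): x=9.0000 theta=0.0000
After 2 (thin lens f=-36): x=9.0000 theta=0.2500
After 3 (propagate distance d=29): x=16.2500 theta=0.2500
After 4 (thin lens f=31): x=16.2500 theta=-17/62 (≈-0.2742)
After 5 (propagate distance d=28): x=1063/124 (≈8.5726) theta=-17/62 (≈-0.2742)
After 6 (thin lens f=45): x=1063/124 (≈8.5726) theta=-2593/5580 (≈-0.4647)
z_focus = -x_out/theta_out = -(1063/124)/(-2593/5580) = 47835/2593 ≈ 18.4477
Rounded to 4 decimal places: z = 18.4477

Answer: 18.4477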